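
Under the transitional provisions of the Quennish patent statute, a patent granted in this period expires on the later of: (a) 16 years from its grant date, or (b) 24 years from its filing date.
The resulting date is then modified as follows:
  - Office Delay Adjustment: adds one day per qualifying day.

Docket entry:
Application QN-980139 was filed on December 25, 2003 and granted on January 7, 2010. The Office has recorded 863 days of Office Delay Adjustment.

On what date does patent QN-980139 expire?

(a) grant + 16 years → 7 January 2026.
(b) filing + 24 years → 25 December 2027.
Later of the two: 25 December 2027.
Office Delay Adjustment: +863 days → 6 May 2030.

2030-05-06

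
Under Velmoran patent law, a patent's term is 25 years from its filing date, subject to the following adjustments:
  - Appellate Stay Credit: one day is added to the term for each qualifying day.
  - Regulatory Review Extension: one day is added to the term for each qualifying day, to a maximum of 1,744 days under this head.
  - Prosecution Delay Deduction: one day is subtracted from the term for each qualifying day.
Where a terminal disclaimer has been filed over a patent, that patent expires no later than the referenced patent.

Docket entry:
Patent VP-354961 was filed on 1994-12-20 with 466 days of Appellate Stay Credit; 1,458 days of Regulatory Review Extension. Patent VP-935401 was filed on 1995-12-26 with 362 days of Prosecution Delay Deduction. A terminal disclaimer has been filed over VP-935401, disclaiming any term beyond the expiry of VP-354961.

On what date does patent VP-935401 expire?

Natural term of VP-935401:
  Base: filing + 25 years → 26 December 2020.
  Prosecution Delay Deduction: −362 days → 30 December 2019.
Expiry of referenced patent VP-354961:
  Base: filing + 25 years → 20 December 2019.
  Appellate Stay Credit: +466 days → 30 March 2021.
  Regulatory Review Extension: 1458 days (within the 1744-day cap) → +1458 days → 27 March 2025.
Terminal disclaimer: VP-935401 expires on the earlier of 30 December 2019 and 27 March 2025.

December 30, 2019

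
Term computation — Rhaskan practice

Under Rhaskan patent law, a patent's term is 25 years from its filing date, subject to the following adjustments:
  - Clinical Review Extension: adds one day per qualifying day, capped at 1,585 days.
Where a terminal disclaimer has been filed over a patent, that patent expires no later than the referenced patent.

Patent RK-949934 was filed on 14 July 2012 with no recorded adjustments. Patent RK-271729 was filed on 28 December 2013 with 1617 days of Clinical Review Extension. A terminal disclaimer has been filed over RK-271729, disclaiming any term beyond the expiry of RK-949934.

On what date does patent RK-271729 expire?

July 14, 2037

Natural term of RK-271729:
  Base: filing + 25 years → 28 December 2038.
  Clinical Review Extension: 1617 days claimed exceeds the 1585-day cap, so +1585 days → 1 May 2043.
Expiry of referenced patent RK-949934:
  Base: filing + 25 years → 14 July 2037.
Terminal disclaimer: RK-271729 expires on the earlier of 1 May 2043 and 14 July 2037.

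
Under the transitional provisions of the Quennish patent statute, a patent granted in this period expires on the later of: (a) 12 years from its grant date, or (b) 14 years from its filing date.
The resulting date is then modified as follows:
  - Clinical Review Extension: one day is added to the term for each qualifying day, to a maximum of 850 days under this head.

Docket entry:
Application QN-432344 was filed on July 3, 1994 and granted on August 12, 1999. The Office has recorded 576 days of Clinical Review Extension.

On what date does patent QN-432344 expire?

2013-03-10

(a) grant + 12 years → 12 August 2011.
(b) filing + 14 years → 3 July 2008.
Later of the two: 12 August 2011.
Clinical Review Extension: 576 days (within the 850-day cap) → +576 days → 10 March 2013.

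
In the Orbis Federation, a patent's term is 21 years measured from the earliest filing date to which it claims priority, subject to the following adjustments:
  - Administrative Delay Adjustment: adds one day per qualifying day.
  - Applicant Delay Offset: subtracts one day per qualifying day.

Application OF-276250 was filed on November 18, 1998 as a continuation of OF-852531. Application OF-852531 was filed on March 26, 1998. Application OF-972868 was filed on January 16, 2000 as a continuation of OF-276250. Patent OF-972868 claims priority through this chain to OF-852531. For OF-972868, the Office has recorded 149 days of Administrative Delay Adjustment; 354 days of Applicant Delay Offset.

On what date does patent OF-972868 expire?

Earliest priority filing: 26 March 1998.
Base term: 26 March 1998 + 21 years → 26 March 2019.
Administrative Delay Adjustment: +149 days → 22 August 2019.
Applicant Delay Offset: −354 days → 2 September 2018.

September 2, 2018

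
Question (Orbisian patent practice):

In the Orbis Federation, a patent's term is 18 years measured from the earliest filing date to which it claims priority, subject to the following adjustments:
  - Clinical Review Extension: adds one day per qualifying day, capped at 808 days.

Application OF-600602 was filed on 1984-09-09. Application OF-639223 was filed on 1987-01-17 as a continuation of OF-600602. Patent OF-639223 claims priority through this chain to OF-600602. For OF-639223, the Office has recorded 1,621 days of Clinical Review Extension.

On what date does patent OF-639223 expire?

November 25, 2004

Earliest priority filing: 9 September 1984.
Base term: 9 September 1984 + 18 years → 9 September 2002.
Clinical Review Extension: 1621 days claimed exceeds the 808-day cap, so +808 days → 25 November 2004.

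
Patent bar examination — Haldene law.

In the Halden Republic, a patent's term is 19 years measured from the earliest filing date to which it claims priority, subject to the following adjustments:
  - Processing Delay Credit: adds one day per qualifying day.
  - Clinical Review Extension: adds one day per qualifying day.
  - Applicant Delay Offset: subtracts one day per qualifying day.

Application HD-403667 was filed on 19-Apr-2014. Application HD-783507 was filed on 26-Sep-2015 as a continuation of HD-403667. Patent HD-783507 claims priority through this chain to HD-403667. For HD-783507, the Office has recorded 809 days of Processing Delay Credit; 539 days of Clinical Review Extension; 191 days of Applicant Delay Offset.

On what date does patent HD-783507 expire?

Earliest priority filing: 19 April 2014.
Base term: 19 April 2014 + 19 years → 19 April 2033.
Processing Delay Credit: +809 days → 7 July 2035.
Clinical Review Extension: +539 days → 27 December 2036.
Applicant Delay Offset: −191 days → 19 June 2036.

June 19, 2036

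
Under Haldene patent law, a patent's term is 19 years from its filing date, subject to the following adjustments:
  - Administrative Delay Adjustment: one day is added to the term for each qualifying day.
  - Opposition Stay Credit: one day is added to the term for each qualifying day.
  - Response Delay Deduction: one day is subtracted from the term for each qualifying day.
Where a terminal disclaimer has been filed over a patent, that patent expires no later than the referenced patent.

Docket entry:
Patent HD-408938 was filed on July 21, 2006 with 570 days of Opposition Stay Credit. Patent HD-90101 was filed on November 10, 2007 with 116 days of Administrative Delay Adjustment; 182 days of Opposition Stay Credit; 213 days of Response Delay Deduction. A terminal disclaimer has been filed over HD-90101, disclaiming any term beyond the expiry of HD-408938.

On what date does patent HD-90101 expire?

Natural term of HD-90101:
  Base: filing + 19 years → 10 November 2026.
  Administrative Delay Adjustment: +116 days → 6 March 2027.
  Opposition Stay Credit: +182 days → 4 September 2027.
  Response Delay Deduction: −213 days → 3 February 2027.
Expiry of referenced patent HD-408938:
  Base: filing + 19 years → 21 July 2025.
  Opposition Stay Credit: +570 days → 11 February 2027.
Terminal disclaimer: HD-90101 expires on the earlier of 3 February 2027 and 11 February 2027.

2027-02-03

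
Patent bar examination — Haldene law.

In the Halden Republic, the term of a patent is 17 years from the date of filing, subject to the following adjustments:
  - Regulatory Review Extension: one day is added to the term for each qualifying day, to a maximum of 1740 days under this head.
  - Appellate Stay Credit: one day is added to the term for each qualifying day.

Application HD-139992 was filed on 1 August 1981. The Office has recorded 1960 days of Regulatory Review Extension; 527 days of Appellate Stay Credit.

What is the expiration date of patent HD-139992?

2004-10-15

Base term: filing date + 17 years → 1 August 1998.
Regulatory Review Extension: 1960 days claimed exceeds the 1740-day cap, so +1740 days → 7 May 2003.
Appellate Stay Credit: +527 days → 15 October 2004.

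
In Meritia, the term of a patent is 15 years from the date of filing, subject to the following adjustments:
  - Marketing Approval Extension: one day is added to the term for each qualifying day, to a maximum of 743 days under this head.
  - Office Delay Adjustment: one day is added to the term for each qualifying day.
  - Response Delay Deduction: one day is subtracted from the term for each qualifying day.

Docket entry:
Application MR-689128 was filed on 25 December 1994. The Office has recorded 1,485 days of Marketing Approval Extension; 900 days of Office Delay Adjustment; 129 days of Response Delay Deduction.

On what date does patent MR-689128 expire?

Base term: filing date + 15 years → 25 December 2009.
Marketing Approval Extension: 1485 days claimed exceeds the 743-day cap, so +743 days → 7 January 2012.
Office Delay Adjustment: +900 days → 25 June 2014.
Response Delay Deduction: −129 days → 16 February 2014.

2014-02-16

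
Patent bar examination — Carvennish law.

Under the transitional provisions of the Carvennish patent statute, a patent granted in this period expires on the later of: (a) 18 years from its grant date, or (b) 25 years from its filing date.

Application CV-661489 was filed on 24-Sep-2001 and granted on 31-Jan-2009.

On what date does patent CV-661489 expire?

(a) grant + 18 years → 31 January 2027.
(b) filing + 25 years → 24 September 2026.
Later of the two: 31 January 2027.

2027-01-31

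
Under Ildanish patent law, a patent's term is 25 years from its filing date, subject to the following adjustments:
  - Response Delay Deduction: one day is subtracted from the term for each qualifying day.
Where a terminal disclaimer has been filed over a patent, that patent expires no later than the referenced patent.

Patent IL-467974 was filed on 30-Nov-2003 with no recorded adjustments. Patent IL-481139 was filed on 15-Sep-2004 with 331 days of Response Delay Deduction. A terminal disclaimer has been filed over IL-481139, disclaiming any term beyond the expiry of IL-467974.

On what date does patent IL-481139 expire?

October 19, 2028

Natural term of IL-481139:
  Base: filing + 25 years → 15 September 2029.
  Response Delay Deduction: −331 days → 19 October 2028.
Expiry of referenced patent IL-467974:
  Base: filing + 25 years → 30 November 2028.
Terminal disclaimer: IL-481139 expires on the earlier of 19 October 2028 and 30 November 2028.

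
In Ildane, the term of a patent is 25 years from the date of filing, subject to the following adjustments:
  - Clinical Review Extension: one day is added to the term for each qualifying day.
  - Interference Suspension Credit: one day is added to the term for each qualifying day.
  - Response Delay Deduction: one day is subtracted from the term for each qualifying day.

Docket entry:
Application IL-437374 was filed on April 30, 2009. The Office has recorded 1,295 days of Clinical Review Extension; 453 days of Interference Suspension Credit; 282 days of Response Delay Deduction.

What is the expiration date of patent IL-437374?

Base term: filing date + 25 years → 30 April 2034.
Clinical Review Extension: +1295 days → 15 November 2037.
Interference Suspension Credit: +453 days → 11 February 2039.
Response Delay Deduction: −282 days → 5 May 2038.

2038-05-05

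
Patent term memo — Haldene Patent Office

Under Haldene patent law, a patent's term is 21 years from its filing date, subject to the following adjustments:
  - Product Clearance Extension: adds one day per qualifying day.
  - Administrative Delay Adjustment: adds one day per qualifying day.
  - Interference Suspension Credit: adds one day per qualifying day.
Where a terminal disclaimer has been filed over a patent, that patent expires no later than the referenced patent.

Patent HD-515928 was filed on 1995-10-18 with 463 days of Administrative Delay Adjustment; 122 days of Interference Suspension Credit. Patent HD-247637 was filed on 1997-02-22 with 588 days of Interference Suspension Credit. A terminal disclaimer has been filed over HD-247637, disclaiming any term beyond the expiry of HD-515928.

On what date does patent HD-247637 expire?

Natural term of HD-247637:
  Base: filing + 21 years → 22 February 2018.
  Interference Suspension Credit: +588 days → 3 October 2019.
Expiry of referenced patent HD-515928:
  Base: filing + 21 years → 18 October 2016.
  Administrative Delay Adjustment: +463 days → 24 January 2018.
  Interference Suspension Credit: +122 days → 26 May 2018.
Terminal disclaimer: HD-247637 expires on the earlier of 3 October 2019 and 26 May 2018.

May 26, 2018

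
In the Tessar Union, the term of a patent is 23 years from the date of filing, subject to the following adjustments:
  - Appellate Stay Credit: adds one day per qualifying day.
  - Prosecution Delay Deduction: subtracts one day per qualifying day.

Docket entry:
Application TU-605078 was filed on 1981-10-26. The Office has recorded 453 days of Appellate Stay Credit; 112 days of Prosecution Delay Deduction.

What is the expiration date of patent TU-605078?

October 2, 2005

Base term: filing date + 23 years → 26 October 2004.
Appellate Stay Credit: +453 days → 22 January 2006.
Prosecution Delay Deduction: −112 days → 2 October 2005.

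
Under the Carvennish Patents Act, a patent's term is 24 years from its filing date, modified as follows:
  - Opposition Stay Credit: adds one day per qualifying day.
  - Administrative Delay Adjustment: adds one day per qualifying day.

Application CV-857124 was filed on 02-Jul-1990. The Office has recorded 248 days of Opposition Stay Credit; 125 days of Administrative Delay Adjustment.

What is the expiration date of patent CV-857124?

2015-07-10

Base term: filing date + 24 years → 2 July 2014.
Opposition Stay Credit: +248 days → 7 March 2015.
Administrative Delay Adjustment: +125 days → 10 July 2015.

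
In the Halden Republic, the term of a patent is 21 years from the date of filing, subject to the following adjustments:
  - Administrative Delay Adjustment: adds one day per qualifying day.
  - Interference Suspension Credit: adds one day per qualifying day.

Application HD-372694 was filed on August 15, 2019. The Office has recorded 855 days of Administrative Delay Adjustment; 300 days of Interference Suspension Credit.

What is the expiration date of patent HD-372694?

2043-10-14

Base term: filing date + 21 years → 15 August 2040.
Administrative Delay Adjustment: +855 days → 18 December 2042.
Interference Suspension Credit: +300 days → 14 October 2043.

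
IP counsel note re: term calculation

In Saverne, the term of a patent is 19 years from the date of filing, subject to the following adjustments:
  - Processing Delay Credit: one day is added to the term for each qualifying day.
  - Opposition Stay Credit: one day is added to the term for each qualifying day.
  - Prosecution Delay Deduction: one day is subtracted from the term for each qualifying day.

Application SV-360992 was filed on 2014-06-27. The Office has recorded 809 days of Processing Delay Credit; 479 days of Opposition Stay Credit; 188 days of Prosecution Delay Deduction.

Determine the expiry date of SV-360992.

July 1, 2036

Base term: filing date + 19 years → 27 June 2033.
Processing Delay Credit: +809 days → 14 September 2035.
Opposition Stay Credit: +479 days → 5 January 2037.
Prosecution Delay Deduction: −188 days → 1 July 2036.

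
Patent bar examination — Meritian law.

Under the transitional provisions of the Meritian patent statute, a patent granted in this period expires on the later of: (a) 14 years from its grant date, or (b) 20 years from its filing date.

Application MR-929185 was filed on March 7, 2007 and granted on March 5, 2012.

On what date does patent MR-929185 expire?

2027-03-07

(a) grant + 14 years → 5 March 2026.
(b) filing + 20 years → 7 March 2027.
Later of the two: 7 March 2027.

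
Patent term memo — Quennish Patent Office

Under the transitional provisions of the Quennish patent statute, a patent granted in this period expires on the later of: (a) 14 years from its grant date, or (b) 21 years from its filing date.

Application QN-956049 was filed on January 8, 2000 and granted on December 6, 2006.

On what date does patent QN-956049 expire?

2021-01-08

(a) grant + 14 years → 6 December 2020.
(b) filing + 21 years → 8 January 2021.
Later of the two: 8 January 2021.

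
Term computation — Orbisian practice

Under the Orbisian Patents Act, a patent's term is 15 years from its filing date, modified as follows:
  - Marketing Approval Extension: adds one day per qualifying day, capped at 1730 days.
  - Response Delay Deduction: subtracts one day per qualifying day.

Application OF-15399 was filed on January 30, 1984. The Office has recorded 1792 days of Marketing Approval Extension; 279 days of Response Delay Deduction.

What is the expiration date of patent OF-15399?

Base term: filing date + 15 years → 30 January 1999.
Marketing Approval Extension: 1792 days claimed exceeds the 1730-day cap, so +1730 days → 26 October 2003.
Response Delay Deduction: −279 days → 20 January 2003.

2003-01-20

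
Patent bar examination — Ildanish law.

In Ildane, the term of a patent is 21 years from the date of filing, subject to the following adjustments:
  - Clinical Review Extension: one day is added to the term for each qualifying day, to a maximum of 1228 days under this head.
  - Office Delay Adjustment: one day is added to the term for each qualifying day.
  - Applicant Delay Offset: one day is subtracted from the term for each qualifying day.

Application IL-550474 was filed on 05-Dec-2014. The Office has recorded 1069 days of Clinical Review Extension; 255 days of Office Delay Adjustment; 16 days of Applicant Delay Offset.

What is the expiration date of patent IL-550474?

Base term: filing date + 21 years → 5 December 2035.
Clinical Review Extension: 1069 days (within the 1228-day cap) → +1069 days → 8 November 2038.
Office Delay Adjustment: +255 days → 21 July 2039.
Applicant Delay Offset: −16 days → 5 July 2039.

July 5, 2039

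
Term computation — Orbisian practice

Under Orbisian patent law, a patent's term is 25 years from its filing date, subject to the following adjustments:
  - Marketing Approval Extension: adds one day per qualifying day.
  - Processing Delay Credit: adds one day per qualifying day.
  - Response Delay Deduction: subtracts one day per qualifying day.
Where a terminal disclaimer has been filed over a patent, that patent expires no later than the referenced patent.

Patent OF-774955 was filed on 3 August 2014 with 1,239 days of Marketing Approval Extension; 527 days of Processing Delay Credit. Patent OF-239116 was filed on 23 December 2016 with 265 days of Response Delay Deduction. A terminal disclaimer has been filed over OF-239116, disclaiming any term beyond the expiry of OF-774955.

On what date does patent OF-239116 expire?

Natural term of OF-239116:
  Base: filing + 25 years → 23 December 2041.
  Response Delay Deduction: −265 days → 2 April 2041.
Expiry of referenced patent OF-774955:
  Base: filing + 25 years → 3 August 2039.
  Marketing Approval Extension: +1239 days → 24 December 2042.
  Processing Delay Credit: +527 days → 3 June 2044.
Terminal disclaimer: OF-239116 expires on the earlier of 2 April 2041 and 3 June 2044.

2041-04-02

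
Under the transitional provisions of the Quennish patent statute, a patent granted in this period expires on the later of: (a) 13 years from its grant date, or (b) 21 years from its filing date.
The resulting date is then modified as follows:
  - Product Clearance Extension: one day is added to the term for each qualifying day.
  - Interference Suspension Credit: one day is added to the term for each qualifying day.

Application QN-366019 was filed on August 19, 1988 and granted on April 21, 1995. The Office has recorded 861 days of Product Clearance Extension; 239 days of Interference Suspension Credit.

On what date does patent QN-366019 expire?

August 23, 2012

(a) grant + 13 years → 21 April 2008.
(b) filing + 21 years → 19 August 2009.
Later of the two: 19 August 2009.
Product Clearance Extension: +861 days → 28 December 2011.
Interference Suspension Credit: +239 days → 23 August 2012.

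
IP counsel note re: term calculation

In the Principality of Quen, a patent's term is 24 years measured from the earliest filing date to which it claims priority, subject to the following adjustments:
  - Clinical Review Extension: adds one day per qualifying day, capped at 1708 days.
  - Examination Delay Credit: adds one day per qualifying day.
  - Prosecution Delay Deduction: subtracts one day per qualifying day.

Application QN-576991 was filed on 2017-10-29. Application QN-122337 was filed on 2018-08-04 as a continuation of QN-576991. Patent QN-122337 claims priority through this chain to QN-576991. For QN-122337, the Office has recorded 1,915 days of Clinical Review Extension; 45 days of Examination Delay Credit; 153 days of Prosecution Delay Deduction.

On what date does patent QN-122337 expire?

March 17, 2046

Earliest priority filing: 29 October 2017.
Base term: 29 October 2017 + 24 years → 29 October 2041.
Clinical Review Extension: 1915 days claimed exceeds the 1708-day cap, so +1708 days → 3 July 2046.
Examination Delay Credit: +45 days → 17 August 2046.
Prosecution Delay Deduction: −153 days → 17 March 2046.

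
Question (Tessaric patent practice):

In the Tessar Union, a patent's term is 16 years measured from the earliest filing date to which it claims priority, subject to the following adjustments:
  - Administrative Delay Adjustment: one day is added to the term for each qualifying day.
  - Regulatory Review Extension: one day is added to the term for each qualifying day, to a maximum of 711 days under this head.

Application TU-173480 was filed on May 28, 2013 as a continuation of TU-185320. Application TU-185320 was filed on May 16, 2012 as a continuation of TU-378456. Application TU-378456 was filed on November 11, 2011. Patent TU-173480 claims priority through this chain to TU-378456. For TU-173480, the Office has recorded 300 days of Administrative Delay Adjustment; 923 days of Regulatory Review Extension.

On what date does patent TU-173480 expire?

August 18, 2030

Earliest priority filing: 11 November 2011.
Base term: 11 November 2011 + 16 years → 11 November 2027.
Administrative Delay Adjustment: +300 days → 6 September 2028.
Regulatory Review Extension: 923 days claimed exceeds the 711-day cap, so +711 days → 18 August 2030.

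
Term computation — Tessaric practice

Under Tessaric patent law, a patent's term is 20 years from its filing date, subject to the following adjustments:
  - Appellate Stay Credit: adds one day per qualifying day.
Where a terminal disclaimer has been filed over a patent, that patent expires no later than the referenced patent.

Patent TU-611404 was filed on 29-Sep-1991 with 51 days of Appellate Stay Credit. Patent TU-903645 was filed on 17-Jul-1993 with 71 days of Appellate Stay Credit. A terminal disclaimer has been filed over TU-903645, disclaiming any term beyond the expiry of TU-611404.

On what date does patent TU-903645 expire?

2011-11-19

Natural term of TU-903645:
  Base: filing + 20 years → 17 July 2013.
  Appellate Stay Credit: +71 days → 26 September 2013.
Expiry of referenced patent TU-611404:
  Base: filing + 20 years → 29 September 2011.
  Appellate Stay Credit: +51 days → 19 November 2011.
Terminal disclaimer: TU-903645 expires on the earlier of 26 September 2013 and 19 November 2011.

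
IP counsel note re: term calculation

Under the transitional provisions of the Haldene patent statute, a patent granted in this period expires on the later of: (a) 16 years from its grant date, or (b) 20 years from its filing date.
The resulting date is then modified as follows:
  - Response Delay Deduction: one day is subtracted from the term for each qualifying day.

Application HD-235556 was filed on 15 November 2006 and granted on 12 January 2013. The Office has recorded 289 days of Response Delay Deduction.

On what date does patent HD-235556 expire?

March 29, 2028

(a) grant + 16 years → 12 January 2029.
(b) filing + 20 years → 15 November 2026.
Later of the two: 12 January 2029.
Response Delay Deduction: −289 days → 29 March 2028.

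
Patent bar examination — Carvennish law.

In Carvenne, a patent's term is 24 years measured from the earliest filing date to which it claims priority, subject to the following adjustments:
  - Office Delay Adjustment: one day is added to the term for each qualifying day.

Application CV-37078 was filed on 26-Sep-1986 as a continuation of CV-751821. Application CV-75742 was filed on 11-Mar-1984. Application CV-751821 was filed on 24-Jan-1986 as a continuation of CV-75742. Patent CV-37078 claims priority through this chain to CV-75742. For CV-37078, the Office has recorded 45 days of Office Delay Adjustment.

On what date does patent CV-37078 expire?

Earliest priority filing: 11 March 1984.
Base term: 11 March 1984 + 24 years → 11 March 2008.
Office Delay Adjustment: +45 days → 25 April 2008.

2008-04-25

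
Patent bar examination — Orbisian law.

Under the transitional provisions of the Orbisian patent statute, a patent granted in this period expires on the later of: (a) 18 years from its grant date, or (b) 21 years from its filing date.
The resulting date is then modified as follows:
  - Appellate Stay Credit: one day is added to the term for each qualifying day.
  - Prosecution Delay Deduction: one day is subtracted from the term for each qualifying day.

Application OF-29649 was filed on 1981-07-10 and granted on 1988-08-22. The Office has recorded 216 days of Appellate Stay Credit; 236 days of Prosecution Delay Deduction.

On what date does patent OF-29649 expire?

(a) grant + 18 years → 22 August 2006.
(b) filing + 21 years → 10 July 2002.
Later of the two: 22 August 2006.
Appellate Stay Credit: +216 days → 26 March 2007.
Prosecution Delay Deduction: −236 days → 2 August 2006.

2006-08-02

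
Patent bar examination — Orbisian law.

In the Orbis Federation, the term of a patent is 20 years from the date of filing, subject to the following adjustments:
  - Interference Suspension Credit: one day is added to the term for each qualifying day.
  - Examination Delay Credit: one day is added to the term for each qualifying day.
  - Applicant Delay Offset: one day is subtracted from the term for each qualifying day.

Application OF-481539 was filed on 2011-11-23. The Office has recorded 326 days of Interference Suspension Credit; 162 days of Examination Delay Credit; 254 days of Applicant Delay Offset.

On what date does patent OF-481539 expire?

Base term: filing date + 20 years → 23 November 2031.
Interference Suspension Credit: +326 days → 14 October 2032.
Examination Delay Credit: +162 days → 25 March 2033.
Applicant Delay Offset: −254 days → 14 July 2032.

2032-07-14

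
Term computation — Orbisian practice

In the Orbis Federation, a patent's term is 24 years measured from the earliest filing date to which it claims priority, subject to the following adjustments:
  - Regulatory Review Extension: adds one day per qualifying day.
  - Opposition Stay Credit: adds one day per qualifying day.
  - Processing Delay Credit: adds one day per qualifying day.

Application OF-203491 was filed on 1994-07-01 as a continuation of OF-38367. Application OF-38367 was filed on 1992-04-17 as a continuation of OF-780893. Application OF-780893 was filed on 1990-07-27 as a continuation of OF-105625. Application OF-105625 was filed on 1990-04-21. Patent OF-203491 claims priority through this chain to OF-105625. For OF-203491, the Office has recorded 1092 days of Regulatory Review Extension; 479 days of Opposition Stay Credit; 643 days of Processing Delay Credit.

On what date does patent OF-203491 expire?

May 13, 2020

Earliest priority filing: 21 April 1990.
Base term: 21 April 1990 + 24 years → 21 April 2014.
Regulatory Review Extension: +1092 days → 17 April 2017.
Opposition Stay Credit: +479 days → 9 August 2018.
Processing Delay Credit: +643 days → 13 May 2020.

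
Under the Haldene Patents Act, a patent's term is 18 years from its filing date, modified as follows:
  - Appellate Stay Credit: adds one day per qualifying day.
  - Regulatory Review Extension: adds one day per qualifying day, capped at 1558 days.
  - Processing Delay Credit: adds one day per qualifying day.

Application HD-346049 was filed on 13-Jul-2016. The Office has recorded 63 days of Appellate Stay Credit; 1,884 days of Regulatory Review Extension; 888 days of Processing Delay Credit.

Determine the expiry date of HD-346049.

May 26, 2041

Base term: filing date + 18 years → 13 July 2034.
Appellate Stay Credit: +63 days → 14 September 2034.
Regulatory Review Extension: 1884 days claimed exceeds the 1558-day cap, so +1558 days → 20 December 2038.
Processing Delay Credit: +888 days → 26 May 2041.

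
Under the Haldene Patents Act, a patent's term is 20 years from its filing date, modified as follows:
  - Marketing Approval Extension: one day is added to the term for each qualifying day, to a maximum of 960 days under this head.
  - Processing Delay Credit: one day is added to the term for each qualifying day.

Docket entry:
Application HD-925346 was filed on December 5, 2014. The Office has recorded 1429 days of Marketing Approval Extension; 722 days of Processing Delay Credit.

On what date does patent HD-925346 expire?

July 14, 2039

Base term: filing date + 20 years → 5 December 2034.
Marketing Approval Extension: 1429 days claimed exceeds the 960-day cap, so +960 days → 22 July 2037.
Processing Delay Credit: +722 days → 14 July 2039.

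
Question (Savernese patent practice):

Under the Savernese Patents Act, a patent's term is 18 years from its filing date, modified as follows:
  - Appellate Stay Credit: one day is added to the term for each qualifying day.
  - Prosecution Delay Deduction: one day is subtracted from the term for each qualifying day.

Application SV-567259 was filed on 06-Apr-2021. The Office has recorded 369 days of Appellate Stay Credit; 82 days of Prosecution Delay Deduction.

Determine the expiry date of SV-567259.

Base term: filing date + 18 years → 6 April 2039.
Appellate Stay Credit: +369 days → 9 April 2040.
Prosecution Delay Deduction: −82 days → 18 January 2040.

January 18, 2040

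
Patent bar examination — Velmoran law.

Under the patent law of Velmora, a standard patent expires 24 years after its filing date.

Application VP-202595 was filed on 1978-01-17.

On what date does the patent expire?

2002-01-17

Filing date + 24 years → 17 January 2002.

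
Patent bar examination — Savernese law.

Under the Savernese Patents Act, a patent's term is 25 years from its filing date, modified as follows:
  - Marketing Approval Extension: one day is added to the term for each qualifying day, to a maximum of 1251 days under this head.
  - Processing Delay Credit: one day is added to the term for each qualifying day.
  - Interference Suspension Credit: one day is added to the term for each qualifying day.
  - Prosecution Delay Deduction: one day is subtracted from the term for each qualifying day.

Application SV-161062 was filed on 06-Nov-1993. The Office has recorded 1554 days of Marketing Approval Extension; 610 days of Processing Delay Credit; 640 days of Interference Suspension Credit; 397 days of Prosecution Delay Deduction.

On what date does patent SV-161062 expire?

August 10, 2024

Base term: filing date + 25 years → 6 November 2018.
Marketing Approval Extension: 1554 days claimed exceeds the 1251-day cap, so +1251 days → 10 April 2022.
Processing Delay Credit: +610 days → 11 December 2023.
Interference Suspension Credit: +640 days → 11 September 2025.
Prosecution Delay Deduction: −397 days → 10 August 2024.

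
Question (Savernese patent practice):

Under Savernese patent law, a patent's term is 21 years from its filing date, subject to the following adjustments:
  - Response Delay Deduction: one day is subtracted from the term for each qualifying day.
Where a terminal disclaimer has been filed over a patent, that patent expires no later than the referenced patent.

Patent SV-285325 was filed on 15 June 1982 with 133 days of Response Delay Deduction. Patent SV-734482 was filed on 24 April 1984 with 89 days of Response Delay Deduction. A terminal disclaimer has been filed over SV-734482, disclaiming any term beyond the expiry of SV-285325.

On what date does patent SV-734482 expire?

2003-02-02

Natural term of SV-734482:
  Base: filing + 21 years → 24 April 2005.
  Response Delay Deduction: −89 days → 25 January 2005.
Expiry of referenced patent SV-285325:
  Base: filing + 21 years → 15 June 2003.
  Response Delay Deduction: −133 days → 2 February 2003.
Terminal disclaimer: SV-734482 expires on the earlier of 25 January 2005 and 2 February 2003.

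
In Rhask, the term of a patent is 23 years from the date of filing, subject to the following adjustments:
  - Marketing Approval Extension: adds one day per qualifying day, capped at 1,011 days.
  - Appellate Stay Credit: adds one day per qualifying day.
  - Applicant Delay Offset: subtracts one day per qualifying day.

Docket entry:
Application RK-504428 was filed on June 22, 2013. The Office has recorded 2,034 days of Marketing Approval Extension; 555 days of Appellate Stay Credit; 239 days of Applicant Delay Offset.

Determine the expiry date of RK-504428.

Base term: filing date + 23 years → 22 June 2036.
Marketing Approval Extension: 2034 days claimed exceeds the 1011-day cap, so +1011 days → 30 March 2039.
Appellate Stay Credit: +555 days → 5 October 2040.
Applicant Delay Offset: −239 days → 9 February 2040.

2040-02-09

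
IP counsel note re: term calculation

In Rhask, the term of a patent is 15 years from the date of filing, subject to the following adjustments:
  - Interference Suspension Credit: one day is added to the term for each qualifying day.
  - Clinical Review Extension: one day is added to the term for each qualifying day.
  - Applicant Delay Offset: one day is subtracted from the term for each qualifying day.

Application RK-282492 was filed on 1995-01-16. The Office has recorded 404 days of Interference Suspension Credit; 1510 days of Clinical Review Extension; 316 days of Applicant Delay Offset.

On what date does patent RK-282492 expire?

Base term: filing date + 15 years → 16 January 2010.
Interference Suspension Credit: +404 days → 24 February 2011.
Clinical Review Extension: +1510 days → 14 April 2015.
Applicant Delay Offset: −316 days → 2 June 2014.

June 2, 2014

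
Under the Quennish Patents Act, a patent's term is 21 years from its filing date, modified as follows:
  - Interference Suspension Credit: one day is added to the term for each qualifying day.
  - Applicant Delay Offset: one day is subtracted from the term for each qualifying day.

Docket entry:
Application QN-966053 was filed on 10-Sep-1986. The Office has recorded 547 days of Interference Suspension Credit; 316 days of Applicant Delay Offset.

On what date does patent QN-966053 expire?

Base term: filing date + 21 years → 10 September 2007.
Interference Suspension Credit: +547 days → 10 March 2009.
Applicant Delay Offset: −316 days → 28 April 2008.

2008-04-28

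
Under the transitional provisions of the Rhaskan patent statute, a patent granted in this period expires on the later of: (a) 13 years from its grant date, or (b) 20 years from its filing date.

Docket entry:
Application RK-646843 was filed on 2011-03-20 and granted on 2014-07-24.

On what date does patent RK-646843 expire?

(a) grant + 13 years → 24 July 2027.
(b) filing + 20 years → 20 March 2031.
Later of the two: 20 March 2031.

2031-03-20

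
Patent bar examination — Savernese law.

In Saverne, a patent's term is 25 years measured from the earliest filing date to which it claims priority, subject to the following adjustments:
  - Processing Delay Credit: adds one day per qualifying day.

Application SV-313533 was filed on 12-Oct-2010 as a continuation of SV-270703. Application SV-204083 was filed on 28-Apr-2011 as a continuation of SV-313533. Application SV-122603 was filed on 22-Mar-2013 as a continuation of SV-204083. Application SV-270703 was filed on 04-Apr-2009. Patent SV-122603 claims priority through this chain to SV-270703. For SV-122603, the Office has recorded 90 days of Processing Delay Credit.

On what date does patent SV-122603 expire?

Earliest priority filing: 4 April 2009.
Base term: 4 April 2009 + 25 years → 4 April 2034.
Processing Delay Credit: +90 days → 3 July 2034.

2034-07-03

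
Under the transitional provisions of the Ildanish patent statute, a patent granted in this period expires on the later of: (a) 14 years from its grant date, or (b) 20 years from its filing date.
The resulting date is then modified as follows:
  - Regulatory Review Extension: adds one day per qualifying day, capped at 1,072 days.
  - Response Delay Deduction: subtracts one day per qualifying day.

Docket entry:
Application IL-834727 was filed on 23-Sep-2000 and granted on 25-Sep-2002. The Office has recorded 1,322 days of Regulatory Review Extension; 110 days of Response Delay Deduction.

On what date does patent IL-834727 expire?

(a) grant + 14 years → 25 September 2016.
(b) filing + 20 years → 23 September 2020.
Later of the two: 23 September 2020.
Regulatory Review Extension: 1322 days claimed exceeds the 1072-day cap, so +1072 days → 31 August 2023.
Response Delay Deduction: −110 days → 13 May 2023.

May 13, 2023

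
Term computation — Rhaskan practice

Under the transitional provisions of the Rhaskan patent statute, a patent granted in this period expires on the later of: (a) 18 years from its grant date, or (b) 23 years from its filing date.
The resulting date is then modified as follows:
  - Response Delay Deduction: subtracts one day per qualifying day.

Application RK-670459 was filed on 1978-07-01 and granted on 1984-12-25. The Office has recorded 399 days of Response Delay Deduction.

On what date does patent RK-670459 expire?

2001-11-21

(a) grant + 18 years → 25 December 2002.
(b) filing + 23 years → 1 July 2001.
Later of the two: 25 December 2002.
Response Delay Deduction: −399 days → 21 November 2001.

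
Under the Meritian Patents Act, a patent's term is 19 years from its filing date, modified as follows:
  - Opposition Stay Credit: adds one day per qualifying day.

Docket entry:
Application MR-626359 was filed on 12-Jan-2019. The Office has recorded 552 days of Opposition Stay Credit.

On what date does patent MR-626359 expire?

Base term: filing date + 19 years → 12 January 2038.
Opposition Stay Credit: +552 days → 18 July 2039.

July 18, 2039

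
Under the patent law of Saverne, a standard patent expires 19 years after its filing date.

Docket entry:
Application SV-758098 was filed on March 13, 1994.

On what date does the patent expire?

March 13, 2013

Filing date + 19 years → 13 March 2013.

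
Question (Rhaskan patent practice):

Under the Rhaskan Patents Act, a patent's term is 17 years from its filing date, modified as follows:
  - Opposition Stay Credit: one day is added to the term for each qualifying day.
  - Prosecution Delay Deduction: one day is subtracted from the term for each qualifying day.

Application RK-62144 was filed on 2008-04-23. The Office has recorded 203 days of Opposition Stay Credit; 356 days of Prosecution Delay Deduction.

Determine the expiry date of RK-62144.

Base term: filing date + 17 years → 23 April 2025.
Opposition Stay Credit: +203 days → 12 November 2025.
Prosecution Delay Deduction: −356 days → 21 November 2024.

2024-11-21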